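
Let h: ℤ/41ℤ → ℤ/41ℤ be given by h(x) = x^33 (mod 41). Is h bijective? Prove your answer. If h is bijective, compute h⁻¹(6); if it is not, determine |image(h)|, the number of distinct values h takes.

Since 41 is prime, the nonzero elements of ℤ/41ℤ form a cyclic group of order 40.
As gcd(33, 40) = 1, raising to the 33rd power is a bijection on this group: if u^33 ≡ v^33 then (uv^{−1})^33 = 1, and the only element of order dividing gcd(33, 40) = 1 is 1, so u = v.
With h(0) = 0 this makes h injective on all of ℤ/41ℤ, hence bijective (finite equal-size domain and codomain). In particular h is bijective.
Since h is bijective, we find the preimage of 6. The inverse of x ↦ x^33 on (ℤ/41ℤ)^× is x ↦ x^17, because 33·17 = 561 = 14·40 + 1 ≡ 1 (mod 40) and x^{40} = 1 for x ≠ 0 (Fermat). So h⁻¹(6) = 6^17 mod 41.
Repeated squaring mod 41: 6^1 ≡ 6, 6^2 ≡ 6² = 36, 6^4 ≡ 36² = 1296 ≡ 25, 6^8 ≡ 25² = 625 ≡ 10, 6^16 ≡ 10² = 100 ≡ 18. Since 17 = 16 + 1, 6^17 ≡ 18·6: 18·6 = 108 ≡ 26. So 6^17 ≡ 26 (mod 41).
Hence h⁻¹(6) = 26.

26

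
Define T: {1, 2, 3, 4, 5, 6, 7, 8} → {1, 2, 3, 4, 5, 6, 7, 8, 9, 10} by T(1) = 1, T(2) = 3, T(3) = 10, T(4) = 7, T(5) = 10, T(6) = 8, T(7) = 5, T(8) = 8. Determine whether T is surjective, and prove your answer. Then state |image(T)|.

No element maps to 2, so T is not surjective.
The image of T is {1, 3, 5, 7, 8, 10}, which has 6 elements.

6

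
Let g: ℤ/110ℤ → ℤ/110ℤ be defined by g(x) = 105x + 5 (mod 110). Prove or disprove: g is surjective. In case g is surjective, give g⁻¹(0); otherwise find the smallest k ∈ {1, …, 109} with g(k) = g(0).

Since gcd(105, 110) = 5, we have 105x ≡ 0 (mod 5) for all x, so g(x) ≡ 0 (mod 5).
But 1 ≢ 0 (mod 5), so 1 ∈ ℤ/110ℤ has no preimage. Thus g is not surjective.
Since g is not surjective, we find the least positive k with g(k) = g(0): this means 105k ≡ 0 (mod 110), i.e. 110 ∣ 105k. Since gcd(105, 110) = 5, dividing through by 5 this holds exactly when 22 ∣ 21k, and as gcd(21, 22) = 1, exactly when 22 ∣ k.
The smallest positive such k is 22.

22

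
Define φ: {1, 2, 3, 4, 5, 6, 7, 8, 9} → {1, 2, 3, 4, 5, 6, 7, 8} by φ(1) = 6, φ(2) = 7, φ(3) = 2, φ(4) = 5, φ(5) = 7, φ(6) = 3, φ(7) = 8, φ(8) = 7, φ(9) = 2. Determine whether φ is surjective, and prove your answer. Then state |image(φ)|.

6

No element maps to 1, so φ is not surjective.
The image of φ is {2, 3, 5, 6, 7, 8}, which has 6 elements.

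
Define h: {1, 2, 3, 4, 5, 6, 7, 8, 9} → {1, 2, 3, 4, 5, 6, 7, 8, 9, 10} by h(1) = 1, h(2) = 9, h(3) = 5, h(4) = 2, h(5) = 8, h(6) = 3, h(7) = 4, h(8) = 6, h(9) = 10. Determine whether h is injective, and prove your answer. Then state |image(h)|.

The values h(1), …, h(9) are 1, 9, 5, 2, 8, 3, 4, 6, 10 — all distinct.
So h(u) = h(v) only when u = v, and h is injective.
The image of h is {1, 2, 3, 4, 5, 6, 8, 9, 10}, which has 9 elements.

9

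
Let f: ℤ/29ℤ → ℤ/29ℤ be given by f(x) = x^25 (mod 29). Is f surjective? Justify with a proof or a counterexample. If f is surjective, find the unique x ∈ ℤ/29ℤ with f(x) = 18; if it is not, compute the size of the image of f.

27

Since 29 is prime, the nonzero elements of ℤ/29ℤ form a cyclic group of order 28.
As gcd(25, 28) = 1, raising to the 25th power is a bijection on this group: if s^25 ≡ t^25 then (st^{−1})^25 = 1, and the only element of order dividing gcd(25, 28) = 1 is 1, so s = t.
With f(0) = 0 this makes f injective on all of ℤ/29ℤ, hence bijective (finite equal-size domain and codomain). In particular f is surjective.
Since f is surjective, we find the preimage of 18. The inverse of x ↦ x^25 on (ℤ/29ℤ)^× is x ↦ x^9, because 25·9 = 225 = 8·28 + 1 ≡ 1 (mod 28) and x^{28} = 1 for x ≠ 0 (Fermat). So f⁻¹(18) = 18^9 mod 29.
Repeated squaring mod 29: 18^1 ≡ 18, 18^2 ≡ 18² = 324 ≡ 5, 18^4 ≡ 5² = 25, 18^8 ≡ 25² = 625 ≡ 16. Since 9 = 8 + 1, 18^9 ≡ 16·18: 16·18 = 288 ≡ 27. So 18^9 ≡ 27 (mod 29).
Hence f⁻¹(18) = 27.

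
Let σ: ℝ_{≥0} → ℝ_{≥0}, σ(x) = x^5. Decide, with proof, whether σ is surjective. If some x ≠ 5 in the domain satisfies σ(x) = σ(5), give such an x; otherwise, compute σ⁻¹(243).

3

For any y ∈ ℝ_{≥0}, x = y^{1/5} ∈ ℝ_{≥0} gives σ(x) = y, so σ is surjective.
Since x ↦ x^5 is strictly increasing on ℝ_{≥0}, it is injective there, so no x ≠ 5 in the domain has σ(x) = σ(5). We therefore compute σ⁻¹(243) = 243^{1/5} = 3 (indeed 3^5 = 243).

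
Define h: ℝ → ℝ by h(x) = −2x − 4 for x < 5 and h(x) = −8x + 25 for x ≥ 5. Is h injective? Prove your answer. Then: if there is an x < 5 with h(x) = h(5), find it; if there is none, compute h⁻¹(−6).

1

Both pieces are strictly decreasing (slopes −2 and −8), so each is injective on its own interval.
The left piece maps (−∞, 5) onto (−14, ∞); the right piece maps [5, ∞) onto (−∞, −15].
These images are disjoint, so no value is attained by both pieces. Therefore h is injective.
Because the two images are disjoint, no x < 5 has h(x) = h(5), so we compute h⁻¹(−6): −6 lies in (−14, ∞), so solve −2x − 4 = −6: x = (−6 + 4)/(−2) = 1.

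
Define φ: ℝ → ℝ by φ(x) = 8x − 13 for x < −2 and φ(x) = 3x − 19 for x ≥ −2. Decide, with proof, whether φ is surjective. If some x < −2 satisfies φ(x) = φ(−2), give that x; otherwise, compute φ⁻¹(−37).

Both pieces are strictly increasing (slopes 8 and 3), so each is injective on its own interval.
The left piece maps (−∞, −2) onto (−∞, −29); the right piece maps [−2, ∞) onto [−25, ∞).
The union (−∞, −29) ∪ [−25, ∞) omits the interval between −29 and −25; in particular −29 has no preimage. So φ is not surjective.
Because the two images are disjoint, no x < −2 has φ(x) = φ(−2), so we compute φ⁻¹(−37): −37 lies in (−∞, −29), so solve 8x − 13 = −37: x = (−37 + 13)/8 = −3.

-3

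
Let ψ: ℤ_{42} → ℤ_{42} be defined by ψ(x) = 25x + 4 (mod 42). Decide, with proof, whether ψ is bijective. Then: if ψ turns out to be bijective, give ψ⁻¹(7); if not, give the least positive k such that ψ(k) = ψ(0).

27

If ψ(x_1) = ψ(x_2), then 25x_1 ≡ 25x_2 (mod 42). Because gcd(25, 42) = 1, we may cancel 25 to get x_1 ≡ x_2 (mod 42).
We now compute 25⁻¹ mod 42 explicitly. Euclid's algorithm: 42 = 1·25 + 17, 25 = 1·17 + 8, 17 = 2·8 + 1; back-substituting gives 1 = 37·25 − 22·42, so 25⁻¹ ≡ 37 (mod 42).
Then y ↦ 37(y − 4) is a two-sided inverse to ψ, so every y ∈ ℤ_{42} has a preimage.
Therefore ψ is bijective.
Since ψ is bijective, we find ψ⁻¹(7): we need 25x ≡ 7 − 4 ≡ 3 (mod 42). Using 25⁻¹ = 37: x ≡ 37·3 = 111 = 2·42 + 27, so x = 27.
Check: ψ(27) = 25·27 + 4 = 679 = 16·42 + 7 ≡ 7 (mod 42).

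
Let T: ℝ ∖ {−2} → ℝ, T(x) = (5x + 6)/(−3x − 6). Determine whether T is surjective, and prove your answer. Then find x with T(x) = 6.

-42/23

If T(x) = −5/3, cross-multiplying gives −3(5x + 6) = 5(−3x − 6), which simplifies to −18 = −30 — false.  So −5/3 has no preimage and T is not surjective.
Solving T(x) = 6: cross-multiplying gives 5x + 6 = 6(−3x − 6), which rearranges to 23x = −42, so x = −42/23.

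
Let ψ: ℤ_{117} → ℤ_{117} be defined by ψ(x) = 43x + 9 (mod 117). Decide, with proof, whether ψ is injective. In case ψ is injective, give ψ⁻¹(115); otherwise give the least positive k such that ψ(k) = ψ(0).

If ψ(x_1) = ψ(x_2), then 43x_1 ≡ 43x_2 (mod 117). Because gcd(43, 117) = 1, we may cancel 43 to get x_1 ≡ x_2 (mod 117).
So ψ is injective.
We now compute 43⁻¹ mod 117 explicitly. Euclid's algorithm: 117 = 2·43 + 31, 43 = 1·31 + 12, 31 = 2·12 + 7, 12 = 1·7 + 5, 7 = 1·5 + 2, 5 = 2·2 + 1; back-substituting gives 1 = 49·43 − 18·117, so 43⁻¹ ≡ 49 (mod 117).
Since ψ is injective, we find ψ⁻¹(115): we need 43x ≡ 115 − 9 ≡ 106 (mod 117). Using 43⁻¹ = 49: x ≡ 49·106 = 5194 = 44·117 + 46, so x = 46.
Check: ψ(46) = 43·46 + 9 = 1987 = 16·117 + 115 ≡ 115 (mod 117).

46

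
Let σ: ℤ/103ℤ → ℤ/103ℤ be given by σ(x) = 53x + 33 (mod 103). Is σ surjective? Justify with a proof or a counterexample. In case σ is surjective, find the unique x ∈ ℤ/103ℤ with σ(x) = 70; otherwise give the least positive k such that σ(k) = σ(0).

59

Since gcd(53, 103) = 1, 53 is invertible modulo 103. Euclid's algorithm: 103 = 1·53 + 50, 53 = 1·50 + 3, 50 = 16·3 + 2, 3 = 1·2 + 1; back-substituting gives 1 = 35·53 − 18·103, so 53⁻¹ ≡ 35 (mod 103).
Then y ↦ 35(y − 33) is a two-sided inverse to σ, so every y ∈ ℤ/103ℤ has a preimage.
Thus σ is surjective.
Since σ is surjective, we find σ⁻¹(70): we need 53x ≡ 70 − 33 ≡ 37 (mod 103). Using 53⁻¹ = 35: x ≡ 35·37 = 1295 = 12·103 + 59, so x = 59.
Check: σ(59) = 53·59 + 33 = 3160 = 30·103 + 70 ≡ 70 (mod 103).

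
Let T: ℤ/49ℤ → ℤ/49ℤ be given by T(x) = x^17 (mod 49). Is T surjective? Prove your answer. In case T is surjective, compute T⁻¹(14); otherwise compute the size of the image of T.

43

T(0) = 0^17 = 0.
T(7): Repeated squaring mod 49: 7^1 ≡ 7, 7^2 ≡ 7² = 49 ≡ 0, 7^4 ≡ 0² = 0, 7^8 ≡ 0² = 0, 7^16 ≡ 0² = 0. Since 17 = 16 + 1, 7^17 ≡ 0·7: 0·7 = 0. So 7^17 ≡ 0 (mod 49).
So T(0) = T(7) = 0 while 0 ≠ 7, so T is not injective.
A non-injective map from the 49-element set ℤ/49ℤ to itself takes at most 48 distinct values, so it cannot be surjective. So T is not surjective.
Since T is not surjective, we determine |image(T)|. Computing x^17 mod 49 for each x (by repeated squaring, reducing mod 49 at every step), the values T(0), T(1), …, T(48) are: 0, 1, 46, 26, 9, 45, 20, 0, 22, 39, 12, 44, 38, 41, 0, 43, 32, 47, 30, 31, 13, 0, 15, 25, 33, 16, 24, 34, 0, 36, 18, 19, 2, 17, 6, 0, 8, 11, 5, 37, 10, 27, 0, 29, 4, 40, 23, 3, 48.
The distinct values are {0, 1, 2, 3, 4, 5, 6, 8, 9, 10, 11, 12, 13, 15, 16, 17, 18, 19, 20, 22, 23, 24, 25, 26, 27, 29, 30, 31, 32, 33, 34, 36, 37, 38, 39, 40, 41, 43, 44, 45, 46, 47, 48}; there are 43 of them.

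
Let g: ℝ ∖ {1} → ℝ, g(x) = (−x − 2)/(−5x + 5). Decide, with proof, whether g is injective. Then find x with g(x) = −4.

Suppose g(a) = g(b). Cross-multiplying: (−a − 2)(−5b + 5) = (−b − 2)(−5a + 5).
Expanding both sides and cancelling the symmetric terms leaves −15·(a − b) = 0. Since −15 ≠ 0, a = b. Hence g is injective.
Solving g(x) = −4: cross-multiplying gives −x − 2 = −4(−5x + 5), which rearranges to −21x = −18, so x = 6/7.

6/7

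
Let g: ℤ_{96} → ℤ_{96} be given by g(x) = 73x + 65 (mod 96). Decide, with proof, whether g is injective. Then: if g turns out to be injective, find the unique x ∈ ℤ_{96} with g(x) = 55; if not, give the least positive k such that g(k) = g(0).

Recall: g is injective if g(a) = g(b) implies a = b.
Suppose g(a) = g(b) in ℤ_{96}. Then 73a + 65 ≡ 73b + 65 (mod 96), therefore 73(a − b) ≡ 0 (mod 96).
Since gcd(73, 96) = 1, 73 is invertible modulo 96, so a − b ≡ 0 (mod 96), i.e. a = b.
Hence g is injective.
We now compute 73⁻¹ mod 96 explicitly. Euclid's algorithm: 96 = 1·73 + 23, 73 = 3·23 + 4, 23 = 5·4 + 3, 4 = 1·3 + 1; back-substituting gives 1 = 25·73 − 19·96, so 73⁻¹ ≡ 25 (mod 96).
Since g is injective, we find g⁻¹(55): we need 73x ≡ 55 − 65 ≡ 86 (mod 96). Using 73⁻¹ = 25: x ≡ 25·86 = 2150 = 22·96 + 38, so x = 38.
Check: g(38) = 73·38 + 65 = 2839 = 29·96 + 55 ≡ 55 (mod 96).

38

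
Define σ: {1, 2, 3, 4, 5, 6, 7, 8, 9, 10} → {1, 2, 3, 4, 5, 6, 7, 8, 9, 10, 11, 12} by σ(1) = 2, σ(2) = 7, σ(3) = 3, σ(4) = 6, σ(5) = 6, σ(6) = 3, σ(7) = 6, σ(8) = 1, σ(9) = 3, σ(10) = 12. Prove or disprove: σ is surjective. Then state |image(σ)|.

6

No element maps to 4, so σ is not surjective.
The image of σ is {1, 2, 3, 6, 7, 12}, which has 6 elements.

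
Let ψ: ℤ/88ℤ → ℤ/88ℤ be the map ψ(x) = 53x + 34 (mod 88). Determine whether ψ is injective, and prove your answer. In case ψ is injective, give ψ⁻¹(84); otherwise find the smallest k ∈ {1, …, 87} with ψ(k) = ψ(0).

74

If ψ(s) = ψ(t), then 53s ≡ 53t (mod 88). Because gcd(53, 88) = 1, we may cancel 53 to get s ≡ t (mod 88).
Thus ψ is injective.
We now compute 53⁻¹ mod 88 explicitly. Euclid's algorithm: 88 = 1·53 + 35, 53 = 1·35 + 18, 35 = 1·18 + 17, 18 = 1·17 + 1; back-substituting gives 1 = 5·53 − 3·88, so 53⁻¹ ≡ 5 (mod 88).
Since ψ is injective, we find ψ⁻¹(84): we need 53x ≡ 84 − 34 ≡ 50 (mod 88). Using 53⁻¹ = 5: x ≡ 5·50 = 250 = 2·88 + 74, so x = 74.
Check: ψ(74) = 53·74 + 34 = 3956 = 44·88 + 84 ≡ 84 (mod 88).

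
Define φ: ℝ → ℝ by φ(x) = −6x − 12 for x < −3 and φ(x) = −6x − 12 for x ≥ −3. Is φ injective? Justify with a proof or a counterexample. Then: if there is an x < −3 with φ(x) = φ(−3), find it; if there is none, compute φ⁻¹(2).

-7/3

Both pieces are strictly decreasing (slopes −6 and −6), so each is injective on its own interval.
The left piece maps (−∞, −3) onto (6, ∞); the right piece maps [−3, ∞) onto (−∞, 6].
These images are disjoint, so no value is attained by both pieces. Therefore φ is injective.
Because the two images are disjoint, no x < −3 has φ(x) = φ(−3), so we compute φ⁻¹(2): 2 lies in (−∞, 6], so solve −6x − 12 = 2: x = (2 + 12)/(−6) = −7/3.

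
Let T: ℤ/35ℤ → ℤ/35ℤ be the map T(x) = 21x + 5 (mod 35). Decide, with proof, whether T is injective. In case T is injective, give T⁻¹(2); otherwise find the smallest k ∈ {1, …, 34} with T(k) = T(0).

We have gcd(21, 35) = 7 > 1. Taking u = 0 and v = 5: T(0) = 5 and T(5) = 21·5 + 5 = 110 ≡ 5 (mod 35).
So T(0) = T(5) while 0 ≠ 5, so T is not injective.
Since T is not injective, we find the least positive k with T(k) = T(0): this means 21k ≡ 0 (mod 35), i.e. 35 ∣ 21k. Since gcd(21, 35) = 7, dividing through by 7 this holds exactly when 5 ∣ 3k, and as gcd(3, 5) = 1, exactly when 5 ∣ k.
The smallest positive such k is 5.

5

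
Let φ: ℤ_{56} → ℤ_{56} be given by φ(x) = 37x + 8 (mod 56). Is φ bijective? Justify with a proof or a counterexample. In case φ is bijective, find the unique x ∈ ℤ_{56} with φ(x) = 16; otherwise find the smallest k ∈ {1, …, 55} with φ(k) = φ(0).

Recall that injectivity means: for all s, t in the domain, φ(s) = φ(t) implies s = t.
If φ(s) = φ(t), then 37s ≡ 37t (mod 56). Because gcd(37, 56) = 1, we may cancel 37 to get s ≡ t (mod 56).
We now compute 37⁻¹ mod 56 explicitly. Euclid's algorithm: 56 = 1·37 + 19, 37 = 1·19 + 18, 19 = 1·18 + 1; back-substituting gives 1 = 53·37 − 35·56, so 37⁻¹ ≡ 53 (mod 56).
Then y ↦ 53(y − 8) is a two-sided inverse to φ, so every y ∈ ℤ_{56} has a preimage.
Thus φ is bijective.
Since φ is bijective, we find φ⁻¹(16): we need 37x ≡ 16 − 8 ≡ 8 (mod 56). Using 37⁻¹ = 53: x ≡ 53·8 = 424 = 7·56 + 32, so x = 32.
Check: φ(32) = 37·32 + 8 = 1192 = 21·56 + 16 ≡ 16 (mod 56).

32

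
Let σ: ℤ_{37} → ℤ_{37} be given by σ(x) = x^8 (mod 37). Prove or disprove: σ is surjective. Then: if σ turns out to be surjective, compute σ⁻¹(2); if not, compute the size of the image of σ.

10

σ(1) = 1^8 = 1.
σ(6): Repeated squaring mod 37: 6^1 ≡ 6, 6^2 ≡ 6² = 36, 6^4 ≡ 36² = 1296 ≡ 1, 6^8 ≡ 1² = 1. So 6^8 ≡ 1 (mod 37).
So σ(1) = σ(6) = 1 while 1 ≠ 6, thus σ is not injective.
A non-injective map from the 37-element set ℤ_{37} to itself takes at most 36 distinct values, so it cannot be surjective. So σ is not surjective.
Since σ is not surjective, we determine |image(σ)|. Computing x^8 mod 37 for each x (by repeated squaring, reducing mod 37 at every step), the values σ(0), σ(1), …, σ(36) are: 0, 1, 34, 12, 9, 16, 1, 16, 10, 33, 26, 10, 34, 9, 26, 7, 7, 33, 12, 12, 33, 7, 7, 26, 9, 34, 10, 26, 33, 10, 16, 1, 16, 9, 12, 34, 1.
The distinct values are {0, 1, 7, 9, 10, 12, 16, 26, 33, 34}; there are 10 of them.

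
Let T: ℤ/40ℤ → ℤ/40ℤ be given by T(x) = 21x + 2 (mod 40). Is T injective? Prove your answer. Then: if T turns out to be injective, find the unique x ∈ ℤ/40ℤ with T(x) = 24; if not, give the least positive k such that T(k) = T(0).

22

Suppose T(s) = T(t) in ℤ/40ℤ. Then 21s + 2 ≡ 21t + 2 (mod 40), so 21(s − t) ≡ 0 (mod 40).
Since gcd(21, 40) = 1, 21 is invertible modulo 40, hence s − t ≡ 0 (mod 40), i.e. s = t.
Therefore T is injective.
We now compute 21⁻¹ mod 40 explicitly. Euclid's algorithm: 40 = 1·21 + 19, 21 = 1·19 + 2, 19 = 9·2 + 1; back-substituting gives 1 = 21·21 − 11·40, so 21⁻¹ ≡ 21 (mod 40).
Since T is injective, we compute T⁻¹(24): solve 21x + 2 ≡ 24 (mod 40), i.e. 21x ≡ 22 (mod 40).
Multiplying by 21⁻¹ = 21 gives x ≡ 21·22 = 462 = 11·40 + 22 ≡ 22 (mod 40).
Check: T(22) = 21·22 + 2 = 464 = 11·40 + 24 ≡ 24 (mod 40).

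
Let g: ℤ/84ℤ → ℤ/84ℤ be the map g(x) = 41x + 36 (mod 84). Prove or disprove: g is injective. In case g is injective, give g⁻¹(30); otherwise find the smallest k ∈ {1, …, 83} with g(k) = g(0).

6

Recall: g is injective when g(s) = g(t) forces s = t.
Suppose g(s) = g(t) in ℤ/84ℤ. Then 41s + 36 ≡ 41t + 36 (mod 84), so 41(s − t) ≡ 0 (mod 84).
Since gcd(41, 84) = 1, 41 is invertible modulo 84, therefore s − t ≡ 0 (mod 84), i.e. s = t.
Hence g is injective.
We now compute 41⁻¹ mod 84 explicitly. Euclid's algorithm: 84 = 2·41 + 2, 41 = 20·2 + 1; back-substituting gives 1 = 41·41 − 20·84, so 41⁻¹ ≡ 41 (mod 84).
Since g is injective, we find g⁻¹(30): we need 41x ≡ 30 − 36 ≡ 78 (mod 84). Using 41⁻¹ = 41: x ≡ 41·78 = 3198 = 38·84 + 6, so x = 6.
Check: g(6) = 41·6 + 36 = 282 = 3·84 + 30 ≡ 30 (mod 84).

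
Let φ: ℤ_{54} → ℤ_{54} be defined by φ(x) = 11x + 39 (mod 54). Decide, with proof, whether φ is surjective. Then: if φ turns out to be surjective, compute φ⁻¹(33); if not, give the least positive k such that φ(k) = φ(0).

Since gcd(11, 54) = 1, 11 is invertible modulo 54. Euclid's algorithm: 54 = 4·11 + 10, 11 = 1·10 + 1; back-substituting gives 1 = 5·11 − 1·54, so 11⁻¹ ≡ 5 (mod 54).
Then y ↦ 5(y − 39) is a two-sided inverse to φ, so every y ∈ ℤ_{54} has a preimage.
So φ is surjective.
Since φ is surjective, we find φ⁻¹(33): we need 11x ≡ 33 − 39 ≡ 48 (mod 54). Using 11⁻¹ = 5: x ≡ 5·48 = 240 = 4·54 + 24, so x = 24.
Check: φ(24) = 11·24 + 39 = 303 = 5·54 + 33 ≡ 33 (mod 54).

24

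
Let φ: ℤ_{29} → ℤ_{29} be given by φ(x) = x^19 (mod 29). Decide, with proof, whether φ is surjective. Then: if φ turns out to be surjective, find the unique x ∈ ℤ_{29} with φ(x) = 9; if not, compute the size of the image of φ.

4

Since 29 is prime, the nonzero elements of ℤ_{29} form a cyclic group of order 28.
As gcd(19, 28) = 1, raising to the 19th power is a bijection on this group: if x_1^19 ≡ x_2^19 then (x_1x_2^{−1})^19 = 1, and the only element of order dividing gcd(19, 28) = 1 is 1, so x_1 = x_2.
With φ(0) = 0 this makes φ injective on all of ℤ_{29}, hence bijective (finite equal-size domain and codomain). In particular φ is surjective.
Since φ is surjective, we find the preimage of 9. The inverse of x ↦ x^19 on (ℤ_{29})^× is x ↦ x^3, because 19·3 = 57 = 2·28 + 1 ≡ 1 (mod 28) and x^{28} = 1 for x ≠ 0 (Fermat). So φ⁻¹(9) = 9^3 mod 29.
Repeated squaring mod 29: 9^1 ≡ 9, 9^2 ≡ 9² = 81 ≡ 23. Since 3 = 2 + 1, 9^3 ≡ 23·9: 23·9 = 207 ≡ 4. So 9^3 ≡ 4 (mod 29).
Hence φ⁻¹(9) = 4.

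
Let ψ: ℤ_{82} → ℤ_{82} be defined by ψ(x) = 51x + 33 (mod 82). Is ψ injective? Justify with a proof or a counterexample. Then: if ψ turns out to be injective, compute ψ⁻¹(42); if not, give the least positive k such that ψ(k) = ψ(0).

5

Suppose ψ(a) = ψ(b) in ℤ_{82}. Then 51a + 33 ≡ 51b + 33 (mod 82), hence 51(a − b) ≡ 0 (mod 82).
Since gcd(51, 82) = 1, 51 is invertible modulo 82, thus a − b ≡ 0 (mod 82), i.e. a = b.
Hence ψ is injective.
We now compute 51⁻¹ mod 82 explicitly. Euclid's algorithm: 82 = 1·51 + 31, 51 = 1·31 + 20, 31 = 1·20 + 11, 20 = 1·11 + 9, 11 = 1·9 + 2, 9 = 4·2 + 1; back-substituting gives 1 = 37·51 − 23·82, so 51⁻¹ ≡ 37 (mod 82).
Since ψ is injective, we find ψ⁻¹(42): we need 51x ≡ 42 − 33 ≡ 9 (mod 82). Using 51⁻¹ = 37: x ≡ 37·9 = 333 = 4·82 + 5, so x = 5.
Check: ψ(5) = 51·5 + 33 = 288 = 3·82 + 42 ≡ 42 (mod 82).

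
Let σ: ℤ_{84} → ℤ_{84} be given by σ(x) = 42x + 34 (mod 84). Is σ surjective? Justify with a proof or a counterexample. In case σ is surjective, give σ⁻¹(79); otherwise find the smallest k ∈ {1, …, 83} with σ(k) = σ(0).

Since gcd(42, 84) = 42, we have 42x ≡ 0 (mod 42) for all x, so σ(x) ≡ 34 (mod 42).
But 0 ≢ 34 (mod 42), so 0 ∈ ℤ_{84} has no preimage. So σ is not surjective.
Since σ is not surjective, we find the least positive k with σ(k) = σ(0): this means 42k ≡ 0 (mod 84), i.e. 84 ∣ 42k. Since gcd(42, 84) = 42, dividing through by 42 this holds exactly when 2 ∣ k.
The smallest positive such k is 2.

2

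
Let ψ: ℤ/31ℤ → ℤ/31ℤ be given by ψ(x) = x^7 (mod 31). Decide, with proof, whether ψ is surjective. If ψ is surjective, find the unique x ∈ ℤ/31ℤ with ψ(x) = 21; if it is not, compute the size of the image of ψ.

Since 31 is prime, the nonzero elements of ℤ/31ℤ form a cyclic group of order 30.
As gcd(7, 30) = 1, raising to the 7th power is a bijection on this group: if a^7 ≡ b^7 then (ab^{−1})^7 = 1, and the only element of order dividing gcd(7, 30) = 1 is 1, so a = b.
With ψ(0) = 0 this makes ψ injective on all of ℤ/31ℤ, hence bijective (finite equal-size domain and codomain). In particular ψ is surjective.
Since ψ is surjective, we find the preimage of 21. The inverse of x ↦ x^7 on (ℤ/31ℤ)^× is x ↦ x^13, because 7·13 = 91 = 3·30 + 1 ≡ 1 (mod 30) and x^{30} = 1 for x ≠ 0 (Fermat). So ψ⁻¹(21) = 21^13 mod 31.
Repeated squaring mod 31: 21^1 ≡ 21, 21^2 ≡ 21² = 441 ≡ 7, 21^4 ≡ 7² = 49 ≡ 18, 21^8 ≡ 18² = 324 ≡ 14. Since 13 = 8 + 4 + 1, 21^13 ≡ 14·18·21: 14·18 = 252 ≡ 4, then 4·21 = 84 ≡ 22. So 21^13 ≡ 22 (mod 31).
Hence ψ⁻¹(21) = 22.

22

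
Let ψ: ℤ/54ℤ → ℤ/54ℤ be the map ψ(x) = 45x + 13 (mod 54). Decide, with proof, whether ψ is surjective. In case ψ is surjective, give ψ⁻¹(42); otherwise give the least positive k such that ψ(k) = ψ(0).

6

By definition, surjectivity means every element of the codomain has a preimage under ψ.
Since gcd(45, 54) = 9, we have 45x ≡ 0 (mod 9) for all x, so ψ(x) ≡ 4 (mod 9).
But 0 ≢ 4 (mod 9), so 0 ∈ ℤ/54ℤ has no preimage. So ψ is not surjective.
Since ψ is not surjective, we find the least positive k with ψ(k) = ψ(0): this means 45k ≡ 0 (mod 54), i.e. 54 ∣ 45k. Since gcd(45, 54) = 9, dividing through by 9 this holds exactly when 6 ∣ 5k, and as gcd(5, 6) = 1, exactly when 6 ∣ k.
The smallest positive such k is 6.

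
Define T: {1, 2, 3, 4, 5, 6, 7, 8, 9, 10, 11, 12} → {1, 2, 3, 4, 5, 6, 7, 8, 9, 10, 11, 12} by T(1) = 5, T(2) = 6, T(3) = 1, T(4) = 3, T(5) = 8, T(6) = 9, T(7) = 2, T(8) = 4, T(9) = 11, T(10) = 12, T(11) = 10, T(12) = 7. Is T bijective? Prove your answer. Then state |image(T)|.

The values 5, 6, 1, 3, 8, 9, 2, 4, 11, 12, 10, 7 are a permutation of {1, 2, 3, 4, 5, 6, 7, 8, 9, 10, 11, 12}: each element appears exactly once.
So T is injective and surjective, hence bijective.
The image of T is {1, 2, 3, 4, 5, 6, 7, 8, 9, 10, 11, 12}, which has 12 elements.

12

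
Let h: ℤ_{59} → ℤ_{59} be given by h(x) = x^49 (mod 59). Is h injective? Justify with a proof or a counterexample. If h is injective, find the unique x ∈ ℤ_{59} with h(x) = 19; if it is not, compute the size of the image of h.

29

Since 59 is prime, the nonzero elements of ℤ_{59} form a cyclic group of order 58.
As gcd(49, 58) = 1, raising to the 49th power is a bijection on this group: if a^49 ≡ b^49 then (ab^{−1})^49 = 1, and the only element of order dividing gcd(49, 58) = 1 is 1, so a = b.
With h(0) = 0 this makes h injective on all of ℤ_{59}, hence bijective (finite equal-size domain and codomain). In particular h is injective.
Since h is injective, we find the preimage of 19. The inverse of x ↦ x^49 on (ℤ_{59})^× is x ↦ x^45, because 49·45 = 2205 = 38·58 + 1 ≡ 1 (mod 58) and x^{58} = 1 for x ≠ 0 (Fermat). So h⁻¹(19) = 19^45 mod 59.
Repeated squaring mod 59: 19^1 ≡ 19, 19^2 ≡ 19² = 361 ≡ 7, 19^4 ≡ 7² = 49, 19^8 ≡ 49² = 2401 ≡ 41, 19^16 ≡ 41² = 1681 ≡ 29, 19^32 ≡ 29² = 841 ≡ 15. Since 45 = 32 + 8 + 4 + 1, 19^45 ≡ 15·41·49·19: 15·41 = 615 ≡ 25, then 25·49 = 1225 ≡ 45, then 45·19 = 855 ≡ 29. So 19^45 ≡ 29 (mod 59).
Hence h⁻¹(19) = 29.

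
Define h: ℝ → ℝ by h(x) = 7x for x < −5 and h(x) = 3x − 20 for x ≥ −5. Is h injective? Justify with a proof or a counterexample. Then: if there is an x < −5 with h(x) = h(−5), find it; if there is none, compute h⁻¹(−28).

-8/3

Both pieces are strictly increasing (slopes 7 and 3), so each is injective on its own interval.
The left piece maps (−∞, −5) onto (−∞, −35); the right piece maps [−5, ∞) onto [−35, ∞).
These images are disjoint, so no value is attained by both pieces. So h is injective.
Because the two images are disjoint, no x < −5 has h(x) = h(−5), so we compute h⁻¹(−28): −28 lies in [−35, ∞), so solve 3x − 20 = −28: x = (−28 + 20)/3 = −8/3.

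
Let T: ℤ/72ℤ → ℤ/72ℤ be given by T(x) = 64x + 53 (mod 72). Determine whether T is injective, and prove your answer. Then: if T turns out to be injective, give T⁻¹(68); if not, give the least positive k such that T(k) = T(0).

We have gcd(64, 72) = 8 > 1. Taking a = 0 and b = 9: T(0) = 53 and T(9) = 64·9 + 53 = 629 ≡ 53 (mod 72).
So T(0) = T(9) while 0 ≠ 9, therefore T is not injective.
Since T is not injective, we find the least positive k with T(k) = T(0): this means 64k ≡ 0 (mod 72), i.e. 72 ∣ 64k. Since gcd(64, 72) = 8, dividing through by 8 this holds exactly when 9 ∣ 8k, and as gcd(8, 9) = 1, exactly when 9 ∣ k.
The smallest positive such k is 9.

9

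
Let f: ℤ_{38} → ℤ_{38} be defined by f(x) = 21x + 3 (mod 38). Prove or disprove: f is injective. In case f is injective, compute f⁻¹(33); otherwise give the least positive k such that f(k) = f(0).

34

Suppose f(u) = f(v) in ℤ_{38}. Then 21u + 3 ≡ 21v + 3 (mod 38), hence 21(u − v) ≡ 0 (mod 38).
Since gcd(21, 38) = 1, 21 is invertible modulo 38, therefore u − v ≡ 0 (mod 38), i.e. u = v.
Hence f is injective.
We now compute 21⁻¹ mod 38 explicitly. Euclid's algorithm: 38 = 1·21 + 17, 21 = 1·17 + 4, 17 = 4·4 + 1; back-substituting gives 1 = 29·21 − 16·38, so 21⁻¹ ≡ 29 (mod 38).
Since f is injective, we find f⁻¹(33): we need 21x ≡ 33 − 3 ≡ 30 (mod 38). Using 21⁻¹ = 29: x ≡ 29·30 = 870 = 22·38 + 34, so x = 34.
Check: f(34) = 21·34 + 3 = 717 = 18·38 + 33 ≡ 33 (mod 38).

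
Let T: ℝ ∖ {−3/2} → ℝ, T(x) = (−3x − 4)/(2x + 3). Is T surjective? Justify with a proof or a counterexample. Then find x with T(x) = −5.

If T(x) = −3/2, cross-multiplying gives 2(−3x − 4) = −3(2x + 3), which simplifies to −8 = −9 — false.  So −3/2 has no preimage and T is not surjective.
Solving T(x) = −5: cross-multiplying gives −3x − 4 = −5(2x + 3), which rearranges to 7x = −11, so x = −11/7.

-11/7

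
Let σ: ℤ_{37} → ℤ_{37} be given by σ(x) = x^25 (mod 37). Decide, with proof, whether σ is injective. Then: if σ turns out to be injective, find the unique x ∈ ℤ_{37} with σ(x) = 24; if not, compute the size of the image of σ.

Since 37 is prime, the nonzero elements of ℤ_{37} form a cyclic group of order 36.
As gcd(25, 36) = 1, raising to the 25th power is a bijection on this group: if u^25 ≡ v^25 then (uv^{−1})^25 = 1, and the only element of order dividing gcd(25, 36) = 1 is 1, so u = v.
With σ(0) = 0 this makes σ injective on all of ℤ_{37}, hence bijective (finite equal-size domain and codomain). In particular σ is injective.
Since σ is injective, we find the preimage of 24. The inverse of x ↦ x^25 on (ℤ_{37})^× is x ↦ x^13, because 25·13 = 325 = 9·36 + 1 ≡ 1 (mod 36) and x^{36} = 1 for x ≠ 0 (Fermat). So σ⁻¹(24) = 24^13 mod 37.
Repeated squaring mod 37: 24^1 ≡ 24, 24^2 ≡ 24² = 576 ≡ 21, 24^4 ≡ 21² = 441 ≡ 34, 24^8 ≡ 34² = 1156 ≡ 9. Since 13 = 8 + 4 + 1, 24^13 ≡ 9·34·24: 9·34 = 306 ≡ 10, then 10·24 = 240 ≡ 18. So 24^13 ≡ 18 (mod 37).
Hence σ⁻¹(24) = 18.

18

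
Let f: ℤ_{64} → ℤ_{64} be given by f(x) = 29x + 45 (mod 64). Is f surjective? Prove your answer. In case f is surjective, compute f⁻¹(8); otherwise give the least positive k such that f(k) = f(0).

Recall: surjectivity means every element of the codomain has a preimage under f.
Since gcd(29, 64) = 1, 29 is invertible modulo 64. Euclid's algorithm: 64 = 2·29 + 6, 29 = 4·6 + 5, 6 = 1·5 + 1; back-substituting gives 1 = 53·29 − 24·64, so 29⁻¹ ≡ 53 (mod 64).
Then y ↦ 53(y − 45) is a two-sided inverse to f, so every y ∈ ℤ_{64} has a preimage.
So f is surjective.
Since f is surjective, we find f⁻¹(8): we need 29x ≡ 8 − 45 ≡ 27 (mod 64). Using 29⁻¹ = 53: x ≡ 53·27 = 1431 = 22·64 + 23, so x = 23.
Check: f(23) = 29·23 + 45 = 712 = 11·64 + 8 ≡ 8 (mod 64).

23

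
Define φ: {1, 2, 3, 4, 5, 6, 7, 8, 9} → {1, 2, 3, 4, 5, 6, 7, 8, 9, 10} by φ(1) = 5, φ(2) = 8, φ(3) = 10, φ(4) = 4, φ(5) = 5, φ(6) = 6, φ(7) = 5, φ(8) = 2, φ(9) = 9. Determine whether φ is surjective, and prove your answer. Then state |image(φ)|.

No element maps to 1, so φ is not surjective.
The image of φ is {2, 4, 5, 6, 8, 9, 10}, which has 7 elements.

7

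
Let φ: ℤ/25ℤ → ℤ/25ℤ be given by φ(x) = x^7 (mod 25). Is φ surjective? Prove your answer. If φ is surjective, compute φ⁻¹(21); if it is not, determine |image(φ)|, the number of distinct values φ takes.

21

φ(0) = 0^7 = 0.
φ(5): Repeated squaring mod 25: 5^1 ≡ 5, 5^2 ≡ 5² = 25 ≡ 0, 5^4 ≡ 0² = 0. Since 7 = 4 + 2 + 1, 5^7 ≡ 0·0·5: 0·0 = 0, then 0·5 = 0. So 5^7 ≡ 0 (mod 25).
So φ(0) = φ(5) = 0 while 0 ≠ 5, so φ is not injective.
A non-injective map from the 25-element set ℤ/25ℤ to itself takes at most 24 distinct values, so it cannot be surjective. Thus φ is not surjective.
Since φ is not surjective, we determine |image(φ)|. Computing x^7 mod 25 for each x (by repeated squaring, reducing mod 25 at every step), the values φ(0), φ(1), …, φ(24) are: 0, 1, 3, 12, 9, 0, 11, 18, 2, 19, 0, 21, 8, 17, 4, 0, 6, 23, 7, 14, 0, 16, 13, 22, 24.
The distinct values are {0, 1, 2, 3, 4, 6, 7, 8, 9, 11, 12, 13, 14, 16, 17, 18, 19, 21, 22, 23, 24}; there are 21 of them.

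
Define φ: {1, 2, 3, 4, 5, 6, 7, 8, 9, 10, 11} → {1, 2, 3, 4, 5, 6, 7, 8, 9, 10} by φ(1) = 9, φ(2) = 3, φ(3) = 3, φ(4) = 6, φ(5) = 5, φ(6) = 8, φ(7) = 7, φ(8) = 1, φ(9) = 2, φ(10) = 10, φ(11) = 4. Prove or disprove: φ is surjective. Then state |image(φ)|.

10

Every element of the codomain has a preimage: 1 = φ(8), 2 = φ(9), 3 = φ(2), 4 = φ(11), 5 = φ(5), 6 = φ(4), 7 = φ(7), 8 = φ(6), 9 = φ(1), 10 = φ(10).
So φ is surjective.
The image of φ is {1, 2, 3, 4, 5, 6, 7, 8, 9, 10}, which has 10 elements.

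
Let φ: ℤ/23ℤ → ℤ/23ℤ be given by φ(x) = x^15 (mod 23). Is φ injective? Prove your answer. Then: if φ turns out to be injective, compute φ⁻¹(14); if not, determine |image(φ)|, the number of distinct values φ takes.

Since 23 is prime, the nonzero elements of ℤ/23ℤ form a cyclic group of order 22.
As gcd(15, 22) = 1, raising to the 15th power is a bijection on this group: if a^15 ≡ b^15 then (ab^{−1})^15 = 1, and the only element of order dividing gcd(15, 22) = 1 is 1, so a = b.
With φ(0) = 0 this makes φ injective on all of ℤ/23ℤ, hence bijective (finite equal-size domain and codomain). In particular φ is injective.
Since φ is injective, we find the preimage of 14. The inverse of x ↦ x^15 on (ℤ/23ℤ)^× is x ↦ x^3, because 15·3 = 45 = 2·22 + 1 ≡ 1 (mod 22) and x^{22} = 1 for x ≠ 0 (Fermat). So φ⁻¹(14) = 14^3 mod 23.
Repeated squaring mod 23: 14^1 ≡ 14, 14^2 ≡ 14² = 196 ≡ 12. Since 3 = 2 + 1, 14^3 ≡ 12·14: 12·14 = 168 ≡ 7. So 14^3 ≡ 7 (mod 23).
Hence φ⁻¹(14) = 7.

7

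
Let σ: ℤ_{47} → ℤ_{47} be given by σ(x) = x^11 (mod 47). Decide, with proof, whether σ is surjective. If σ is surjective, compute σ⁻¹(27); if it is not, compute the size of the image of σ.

2

Since 47 is prime, the nonzero elements of ℤ_{47} form a cyclic group of order 46.
As gcd(11, 46) = 1, raising to the 11th power is a bijection on this group: if a^11 ≡ b^11 then (ab^{−1})^11 = 1, and the only element of order dividing gcd(11, 46) = 1 is 1, so a = b.
With σ(0) = 0 this makes σ injective on all of ℤ_{47}, hence bijective (finite equal-size domain and codomain). In particular σ is surjective.
Since σ is surjective, we find the preimage of 27. The inverse of x ↦ x^11 on (ℤ_{47})^× is x ↦ x^21, because 11·21 = 231 = 5·46 + 1 ≡ 1 (mod 46) and x^{46} = 1 for x ≠ 0 (Fermat). So σ⁻¹(27) = 27^21 mod 47.
Repeated squaring mod 47: 27^1 ≡ 27, 27^2 ≡ 27² = 729 ≡ 24, 27^4 ≡ 24² = 576 ≡ 12, 27^8 ≡ 12² = 144 ≡ 3, 27^16 ≡ 3² = 9. Since 21 = 16 + 4 + 1, 27^21 ≡ 9·12·27: 9·12 = 108 ≡ 14, then 14·27 = 378 ≡ 2. So 27^21 ≡ 2 (mod 47).
Hence σ⁻¹(27) = 2.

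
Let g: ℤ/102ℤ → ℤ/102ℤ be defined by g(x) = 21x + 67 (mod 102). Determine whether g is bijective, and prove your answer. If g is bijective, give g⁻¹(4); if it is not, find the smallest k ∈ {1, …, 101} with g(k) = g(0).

By definition, g is injective if g(s) = g(t) implies s = t.
We have gcd(21, 102) = 3 > 1. Taking s = 0 and t = 34: g(0) = 67 and g(34) = 21·34 + 67 = 781 ≡ 67 (mod 102).
So g(0) = g(34) while 0 ≠ 34, therefore g is not injective, hence not bijective.
Since g is not bijective, we find the least positive k with g(k) = g(0): this means 21k ≡ 0 (mod 102), i.e. 102 ∣ 21k. Since gcd(21, 102) = 3, dividing through by 3 this holds exactly when 34 ∣ 7k, and as gcd(7, 34) = 1, exactly when 34 ∣ k.
The smallest positive such k is 34.

34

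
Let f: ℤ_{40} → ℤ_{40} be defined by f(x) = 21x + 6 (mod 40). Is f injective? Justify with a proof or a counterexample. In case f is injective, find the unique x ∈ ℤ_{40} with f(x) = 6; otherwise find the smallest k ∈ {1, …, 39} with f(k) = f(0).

0

If f(u) = f(v), then 21u ≡ 21v (mod 40). Because gcd(21, 40) = 1, we may cancel 21 to get u ≡ v (mod 40).
Hence f is injective.
We now compute 21⁻¹ mod 40 explicitly. Euclid's algorithm: 40 = 1·21 + 19, 21 = 1·19 + 2, 19 = 9·2 + 1; back-substituting gives 1 = 21·21 − 11·40, so 21⁻¹ ≡ 21 (mod 40).
Since f is injective, we compute f⁻¹(6): solve 21x + 6 ≡ 6 (mod 40), i.e. 21x ≡ 0 (mod 40).
Multiplying by 21⁻¹ = 21 gives x ≡ 21·0 = 0 ≡ 0 (mod 40).
Check: f(0) = 21·0 + 6 = 6 ≡ 6 (mod 40).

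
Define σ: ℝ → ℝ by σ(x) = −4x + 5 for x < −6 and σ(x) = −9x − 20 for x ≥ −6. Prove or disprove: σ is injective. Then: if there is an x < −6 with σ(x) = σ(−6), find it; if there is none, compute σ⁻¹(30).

-29/4

Both pieces are strictly decreasing (slopes −4 and −9), so each is injective on its own interval.
The left piece maps (−∞, −6) onto (29, ∞); the right piece maps [−6, ∞) onto (−∞, 34].
These images overlap. In particular σ(−6) = 34 (right piece), and solving −4x + 5 = 34 on the left piece gives x = −29/4 < −6.
So σ(−29/4) = σ(−6) with −29/4 ≠ −6, and σ is not injective. This x = −29/4 is the requested value below −6.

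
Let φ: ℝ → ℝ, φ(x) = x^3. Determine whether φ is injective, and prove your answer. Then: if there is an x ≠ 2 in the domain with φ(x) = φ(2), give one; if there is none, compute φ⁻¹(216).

6

On ℝ, x ↦ x^3 is strictly increasing (since 3 is odd), so φ(s) = φ(t) forces s = t. Thus φ is injective.
Since x ↦ x^3 is strictly increasing on ℝ, it is injective there, so no x ≠ 2 in the domain has φ(x) = φ(2). We therefore compute φ⁻¹(216) = 216^{1/3} = 6 (indeed 6^3 = 216).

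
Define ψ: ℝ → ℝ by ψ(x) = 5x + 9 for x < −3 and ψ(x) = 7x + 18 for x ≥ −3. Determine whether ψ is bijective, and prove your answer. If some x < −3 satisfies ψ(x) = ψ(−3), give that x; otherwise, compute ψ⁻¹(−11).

Both pieces are strictly increasing (slopes 5 and 7), so each is injective on its own interval.
The left piece maps (−∞, −3) onto (−∞, −6); the right piece maps [−3, ∞) onto [−3, ∞).
The images leave a gap (−6 has no preimage), so ψ is not surjective, hence not bijective.
Because the two images are disjoint, no x < −3 has ψ(x) = ψ(−3), so we compute ψ⁻¹(−11): −11 lies in (−∞, −6), so solve 5x + 9 = −11: x = (−11 − 9)/5 = −4.

-4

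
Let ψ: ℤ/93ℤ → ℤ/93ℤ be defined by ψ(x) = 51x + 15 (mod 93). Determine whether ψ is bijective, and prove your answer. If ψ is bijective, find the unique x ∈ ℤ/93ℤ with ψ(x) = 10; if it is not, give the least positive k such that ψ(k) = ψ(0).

Recall: ψ is injective if ψ(s) = ψ(t) implies s = t.
We have gcd(51, 93) = 3 > 1. Taking s = 0 and t = 31: ψ(0) = 15 and ψ(31) = 51·31 + 15 = 1596 ≡ 15 (mod 93).
So ψ(0) = ψ(31) while 0 ≠ 31, so ψ is not injective, hence not bijective.
Since ψ is not bijective, we find the least positive k with ψ(k) = ψ(0): this means 51k ≡ 0 (mod 93), i.e. 93 ∣ 51k. Since gcd(51, 93) = 3, dividing through by 3 this holds exactly when 31 ∣ 17k, and as gcd(17, 31) = 1, exactly when 31 ∣ k.
The smallest positive such k is 31.

31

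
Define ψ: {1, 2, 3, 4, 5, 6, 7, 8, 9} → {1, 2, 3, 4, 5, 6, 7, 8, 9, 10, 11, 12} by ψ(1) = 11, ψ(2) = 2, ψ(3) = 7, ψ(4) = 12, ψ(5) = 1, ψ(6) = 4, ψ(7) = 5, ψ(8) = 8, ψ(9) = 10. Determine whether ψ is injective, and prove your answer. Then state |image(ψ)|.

9

The values ψ(1), …, ψ(9) are 11, 2, 7, 12, 1, 4, 5, 8, 10 — all distinct.
So ψ(s) = ψ(t) only when s = t, and ψ is injective.
The image of ψ is {1, 2, 4, 5, 7, 8, 10, 11, 12}, which has 9 elements.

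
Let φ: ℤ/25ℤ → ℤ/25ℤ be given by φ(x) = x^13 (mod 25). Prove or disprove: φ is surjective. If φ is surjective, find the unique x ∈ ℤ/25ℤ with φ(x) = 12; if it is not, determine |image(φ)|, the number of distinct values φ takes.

21

φ(0) = 0^13 = 0.
φ(5): Repeated squaring mod 25: 5^1 ≡ 5, 5^2 ≡ 5² = 25 ≡ 0, 5^4 ≡ 0² = 0, 5^8 ≡ 0² = 0. Since 13 = 8 + 4 + 1, 5^13 ≡ 0·0·5: 0·0 = 0, then 0·5 = 0. So 5^13 ≡ 0 (mod 25).
So φ(0) = φ(5) = 0 while 0 ≠ 5, hence φ is not injective.
A non-injective map from the 25-element set ℤ/25ℤ to itself takes at most 24 distinct values, so it cannot be surjective. Thus φ is not surjective.
Since φ is not surjective, we determine |image(φ)|. Computing x^13 mod 25 for each x (by repeated squaring, reducing mod 25 at every step), the values φ(0), φ(1), …, φ(24) are: 0, 1, 17, 23, 14, 0, 16, 7, 13, 4, 0, 6, 22, 3, 19, 0, 21, 12, 18, 9, 0, 11, 2, 8, 24.
The distinct values are {0, 1, 2, 3, 4, 6, 7, 8, 9, 11, 12, 13, 14, 16, 17, 18, 19, 21, 22, 23, 24}; there are 21 of them.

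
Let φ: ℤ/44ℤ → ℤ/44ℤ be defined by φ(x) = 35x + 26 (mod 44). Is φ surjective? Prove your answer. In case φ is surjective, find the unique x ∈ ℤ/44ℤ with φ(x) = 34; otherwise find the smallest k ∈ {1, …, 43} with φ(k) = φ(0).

Since gcd(35, 44) = 1, 35 is invertible modulo 44. Euclid's algorithm: 44 = 1·35 + 9, 35 = 3·9 + 8, 9 = 1·8 + 1; back-substituting gives 1 = 39·35 − 31·44, so 35⁻¹ ≡ 39 (mod 44).
For any y ∈ ℤ/44ℤ, x = 39(y − 26) mod 44 satisfies φ(x) = 35·39(y − 26) + 26 ≡ y (since 35·39 ≡ 1 mod 44). So every y has a preimage.
Thus φ is surjective.
Since φ is surjective, we find φ⁻¹(34): we need 35x ≡ 34 − 26 ≡ 8 (mod 44). Using 35⁻¹ = 39: x ≡ 39·8 = 312 = 7·44 + 4, so x = 4.
Check: φ(4) = 35·4 + 26 = 166 = 3·44 + 34 ≡ 34 (mod 44).

4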